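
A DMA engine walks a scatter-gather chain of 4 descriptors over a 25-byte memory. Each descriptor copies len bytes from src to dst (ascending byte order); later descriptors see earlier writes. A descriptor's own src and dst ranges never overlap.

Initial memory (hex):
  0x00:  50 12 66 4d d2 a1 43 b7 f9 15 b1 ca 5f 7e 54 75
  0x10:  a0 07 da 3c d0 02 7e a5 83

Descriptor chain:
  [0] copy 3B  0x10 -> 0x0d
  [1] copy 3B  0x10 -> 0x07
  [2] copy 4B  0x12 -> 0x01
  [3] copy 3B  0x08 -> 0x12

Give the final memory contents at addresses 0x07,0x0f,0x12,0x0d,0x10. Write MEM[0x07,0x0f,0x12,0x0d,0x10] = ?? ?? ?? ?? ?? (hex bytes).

[0] 0x10->0x0d len=3 : a0 07 da
[1] 0x10->0x07 len=3 : a0 07 da
[2] 0x12->0x01 len=4 : da 3c d0 02
[3] 0x08->0x12 len=3 : 07 da b1
query mem[0x07]=0xa0, mem[0x0f]=0xda, mem[0x12]=0x07, mem[0x0d]=0xa0, mem[0x10]=0xa0

MEM[0x07,0x0f,0x12,0x0d,0x10] = a0 da 07 a0 a0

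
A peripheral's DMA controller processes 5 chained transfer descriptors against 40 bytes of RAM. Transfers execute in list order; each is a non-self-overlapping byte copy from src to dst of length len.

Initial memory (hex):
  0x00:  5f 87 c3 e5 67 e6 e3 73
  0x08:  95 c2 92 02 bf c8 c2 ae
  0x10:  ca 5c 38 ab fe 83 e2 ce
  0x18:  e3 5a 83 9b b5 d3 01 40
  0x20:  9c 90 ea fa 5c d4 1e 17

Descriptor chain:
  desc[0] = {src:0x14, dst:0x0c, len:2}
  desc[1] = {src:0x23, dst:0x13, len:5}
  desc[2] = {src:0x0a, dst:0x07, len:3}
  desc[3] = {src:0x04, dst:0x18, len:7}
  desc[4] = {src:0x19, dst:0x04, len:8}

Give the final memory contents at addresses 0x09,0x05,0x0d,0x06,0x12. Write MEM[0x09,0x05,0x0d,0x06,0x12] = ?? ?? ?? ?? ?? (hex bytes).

#0 dst[0x0c+2] := {0xfe,0x83}
#1 dst[0x13+5] := {0xfa,0x5c,0xd4,0x1e,0x17}
#2 dst[0x07+3] := {0x92,0x02,0xfe}
#3 dst[0x18+7] := {0x67,0xe6,0xe3,0x92,0x02,0xfe,0x92}
#4 dst[0x04+8] := {0xe6,0xe3,0x92,0x02,0xfe,0x92,0x40,0x9c}
query mem[0x09]=0x92, mem[0x05]=0xe3, mem[0x0d]=0x83, mem[0x06]=0x92, mem[0x12]=0x38

MEM[0x09,0x05,0x0d,0x06,0x12] = 92 e3 83 92 38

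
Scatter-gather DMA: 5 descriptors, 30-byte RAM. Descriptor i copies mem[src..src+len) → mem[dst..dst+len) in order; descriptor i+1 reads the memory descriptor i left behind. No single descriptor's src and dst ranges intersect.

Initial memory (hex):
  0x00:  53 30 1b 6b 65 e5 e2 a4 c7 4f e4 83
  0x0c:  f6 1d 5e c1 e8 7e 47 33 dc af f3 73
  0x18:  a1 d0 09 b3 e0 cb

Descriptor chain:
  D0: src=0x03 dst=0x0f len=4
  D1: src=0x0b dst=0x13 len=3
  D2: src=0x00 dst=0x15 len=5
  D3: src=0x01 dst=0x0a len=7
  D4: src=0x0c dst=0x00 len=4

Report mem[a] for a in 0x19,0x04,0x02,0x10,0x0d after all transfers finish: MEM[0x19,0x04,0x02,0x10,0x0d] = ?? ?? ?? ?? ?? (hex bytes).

#0 dst[0x0f+4] := {0x6b,0x65,0xe5,0xe2}
#1 dst[0x13+3] := {0x83,0xf6,0x1d}
#2 dst[0x15+5] := {0x53,0x30,0x1b,0x6b,0x65}
#3 dst[0x0a+7] := {0x30,0x1b,0x6b,0x65,0xe5,0xe2,0xa4}
#4 dst[0x00+4] := {0x6b,0x65,0xe5,0xe2}
query mem[0x19]=0x65, mem[0x04]=0x65, mem[0x02]=0xe5, mem[0x10]=0xa4, mem[0x0d]=0x65

MEM[0x19,0x04,0x02,0x10,0x0d] = 65 65 e5 a4 65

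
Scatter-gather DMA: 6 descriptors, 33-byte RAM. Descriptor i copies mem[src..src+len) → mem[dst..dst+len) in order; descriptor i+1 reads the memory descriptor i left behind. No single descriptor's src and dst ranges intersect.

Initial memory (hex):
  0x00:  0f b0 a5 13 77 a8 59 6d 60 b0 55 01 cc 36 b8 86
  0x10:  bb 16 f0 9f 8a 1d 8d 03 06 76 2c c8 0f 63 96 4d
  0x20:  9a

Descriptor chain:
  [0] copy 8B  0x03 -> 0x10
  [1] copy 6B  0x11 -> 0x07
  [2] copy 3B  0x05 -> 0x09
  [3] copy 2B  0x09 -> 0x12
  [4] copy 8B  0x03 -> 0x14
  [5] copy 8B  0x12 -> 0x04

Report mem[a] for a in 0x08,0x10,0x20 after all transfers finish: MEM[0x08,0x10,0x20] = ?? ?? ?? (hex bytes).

MEM[0x08,0x10,0x20] = a8 13 9a

  after D0: wrote 8B at 0x10 = 1377a8596d60b055
  after D1: wrote 6B at 0x07 = 77a8596d60b0
  after D2: wrote 3B at 0x09 = a85977
  after D3: wrote 2B at 0x12 = a859
  after D4: wrote 8B at 0x14 = 1377a85977a8a859
  after D5: wrote 8B at 0x04 = a8591377a85977a8
query mem[0x08]=0xa8, mem[0x10]=0x13, mem[0x20]=0x9a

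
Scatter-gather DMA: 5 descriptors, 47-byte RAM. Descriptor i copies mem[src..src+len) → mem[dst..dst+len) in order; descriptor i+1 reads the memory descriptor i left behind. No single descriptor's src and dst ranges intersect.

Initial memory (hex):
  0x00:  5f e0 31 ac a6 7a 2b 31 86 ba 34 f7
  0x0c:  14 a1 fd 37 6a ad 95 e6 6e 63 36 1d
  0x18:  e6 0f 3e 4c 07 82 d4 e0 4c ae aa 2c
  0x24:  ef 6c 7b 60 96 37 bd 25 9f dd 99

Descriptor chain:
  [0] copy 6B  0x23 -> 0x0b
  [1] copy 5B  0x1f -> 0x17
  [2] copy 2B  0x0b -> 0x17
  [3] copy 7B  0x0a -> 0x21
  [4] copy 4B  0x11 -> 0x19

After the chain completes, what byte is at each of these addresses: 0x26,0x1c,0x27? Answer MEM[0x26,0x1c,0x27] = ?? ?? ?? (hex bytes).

MEM[0x26,0x1c,0x27] = 60 6e 96

[0] 0x23->0x0b len=6 : 2c ef 6c 7b 60 96
[1] 0x1f->0x17 len=5 : e0 4c ae aa 2c
[2] 0x0b->0x17 len=2 : 2c ef
[3] 0x0a->0x21 len=7 : 34 2c ef 6c 7b 60 96
[4] 0x11->0x19 len=4 : ad 95 e6 6e
query mem[0x26]=0x60, mem[0x1c]=0x6e, mem[0x27]=0x96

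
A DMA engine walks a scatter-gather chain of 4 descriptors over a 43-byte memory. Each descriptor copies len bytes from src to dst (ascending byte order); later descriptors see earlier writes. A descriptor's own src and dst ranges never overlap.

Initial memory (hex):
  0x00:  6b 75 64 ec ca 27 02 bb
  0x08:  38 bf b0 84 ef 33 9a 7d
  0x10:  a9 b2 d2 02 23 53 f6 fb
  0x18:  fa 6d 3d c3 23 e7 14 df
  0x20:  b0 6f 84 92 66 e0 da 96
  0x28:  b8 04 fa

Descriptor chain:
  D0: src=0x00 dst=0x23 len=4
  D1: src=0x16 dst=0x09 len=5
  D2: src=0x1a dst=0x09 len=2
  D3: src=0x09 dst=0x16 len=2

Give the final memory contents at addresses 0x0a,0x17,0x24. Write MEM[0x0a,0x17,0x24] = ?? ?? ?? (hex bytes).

#0 dst[0x23+4] := {0x6b,0x75,0x64,0xec}
#1 dst[0x09+5] := {0xf6,0xfb,0xfa,0x6d,0x3d}
#2 dst[0x09+2] := {0x3d,0xc3}
#3 dst[0x16+2] := {0x3d,0xc3}
query mem[0x0a]=0xc3, mem[0x17]=0xc3, mem[0x24]=0x75

MEM[0x0a,0x17,0x24] = c3 c3 75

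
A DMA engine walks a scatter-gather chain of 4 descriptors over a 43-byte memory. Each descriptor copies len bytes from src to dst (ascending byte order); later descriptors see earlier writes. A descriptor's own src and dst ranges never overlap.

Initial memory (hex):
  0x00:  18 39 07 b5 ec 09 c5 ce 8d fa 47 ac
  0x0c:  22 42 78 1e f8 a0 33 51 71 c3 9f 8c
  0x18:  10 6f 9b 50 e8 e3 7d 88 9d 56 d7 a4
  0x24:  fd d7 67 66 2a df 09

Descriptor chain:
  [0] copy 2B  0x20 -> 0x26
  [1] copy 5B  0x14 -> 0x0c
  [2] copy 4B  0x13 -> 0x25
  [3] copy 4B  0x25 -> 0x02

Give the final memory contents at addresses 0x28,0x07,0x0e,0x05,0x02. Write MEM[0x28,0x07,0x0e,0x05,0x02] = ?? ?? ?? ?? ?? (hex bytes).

[0] 0x20->0x26 len=2 : 9d 56
[1] 0x14->0x0c len=5 : 71 c3 9f 8c 10
[2] 0x13->0x25 len=4 : 51 71 c3 9f
[3] 0x25->0x02 len=4 : 51 71 c3 9f
query mem[0x28]=0x9f, mem[0x07]=0xce, mem[0x0e]=0x9f, mem[0x05]=0x9f, mem[0x02]=0x51

MEM[0x28,0x07,0x0e,0x05,0x02] = 9f ce 9f 9f 51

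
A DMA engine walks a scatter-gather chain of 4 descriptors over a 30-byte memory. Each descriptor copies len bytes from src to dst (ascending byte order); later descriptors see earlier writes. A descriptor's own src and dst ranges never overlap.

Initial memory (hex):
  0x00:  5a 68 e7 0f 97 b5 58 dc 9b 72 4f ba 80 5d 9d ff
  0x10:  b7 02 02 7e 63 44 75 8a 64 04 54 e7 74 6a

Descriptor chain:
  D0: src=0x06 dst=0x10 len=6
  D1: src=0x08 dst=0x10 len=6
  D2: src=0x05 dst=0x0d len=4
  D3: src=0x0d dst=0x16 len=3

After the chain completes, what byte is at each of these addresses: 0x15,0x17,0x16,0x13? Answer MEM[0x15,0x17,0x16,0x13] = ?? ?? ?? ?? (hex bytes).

D0: mem[0x10..0x15] <- [58 dc 9b 72 4f ba]
D1: mem[0x10..0x15] <- [9b 72 4f ba 80 5d]
D2: mem[0x0d..0x10] <- [b5 58 dc 9b]
D3: mem[0x16..0x18] <- [b5 58 dc]
query mem[0x15]=0x5d, mem[0x17]=0x58, mem[0x16]=0xb5, mem[0x13]=0xba

MEM[0x15,0x17,0x16,0x13] = 5d 58 b5 ba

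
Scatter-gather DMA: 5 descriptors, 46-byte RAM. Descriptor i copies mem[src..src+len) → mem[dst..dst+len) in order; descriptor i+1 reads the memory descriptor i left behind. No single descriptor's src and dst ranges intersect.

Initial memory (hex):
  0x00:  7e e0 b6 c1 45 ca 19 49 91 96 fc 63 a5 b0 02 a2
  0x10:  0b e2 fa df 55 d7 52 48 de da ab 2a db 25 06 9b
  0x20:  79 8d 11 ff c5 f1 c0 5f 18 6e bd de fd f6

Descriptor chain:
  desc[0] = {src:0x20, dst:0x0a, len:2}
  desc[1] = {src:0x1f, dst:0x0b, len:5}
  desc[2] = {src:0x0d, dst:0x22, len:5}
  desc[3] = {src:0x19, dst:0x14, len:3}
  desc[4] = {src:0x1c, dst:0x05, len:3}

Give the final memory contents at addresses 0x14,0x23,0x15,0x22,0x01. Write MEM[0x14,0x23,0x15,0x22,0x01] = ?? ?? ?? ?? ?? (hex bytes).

[0] 0x20->0x0a len=2 : 79 8d
[1] 0x1f->0x0b len=5 : 9b 79 8d 11 ff
[2] 0x0d->0x22 len=5 : 8d 11 ff 0b e2
[3] 0x19->0x14 len=3 : da ab 2a
[4] 0x1c->0x05 len=3 : db 25 06
query mem[0x14]=0xda, mem[0x23]=0x11, mem[0x15]=0xab, mem[0x22]=0x8d, mem[0x01]=0xe0

MEM[0x14,0x23,0x15,0x22,0x01] = da 11 ab 8d e0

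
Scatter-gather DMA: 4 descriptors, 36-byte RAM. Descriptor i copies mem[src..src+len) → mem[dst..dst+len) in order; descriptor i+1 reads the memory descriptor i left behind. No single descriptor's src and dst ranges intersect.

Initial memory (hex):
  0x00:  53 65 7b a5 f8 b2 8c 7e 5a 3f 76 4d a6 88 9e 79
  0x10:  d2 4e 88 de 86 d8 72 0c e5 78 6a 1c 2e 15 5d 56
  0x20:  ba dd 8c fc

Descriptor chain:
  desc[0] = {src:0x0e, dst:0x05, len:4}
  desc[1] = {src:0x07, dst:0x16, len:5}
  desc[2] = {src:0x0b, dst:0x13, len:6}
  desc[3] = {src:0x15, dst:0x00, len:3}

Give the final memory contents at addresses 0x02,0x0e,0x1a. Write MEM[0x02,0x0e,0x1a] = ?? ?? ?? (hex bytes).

#0 dst[0x05+4] := {0x9e,0x79,0xd2,0x4e}
#1 dst[0x16+5] := {0xd2,0x4e,0x3f,0x76,0x4d}
#2 dst[0x13+6] := {0x4d,0xa6,0x88,0x9e,0x79,0xd2}
#3 dst[0x00+3] := {0x88,0x9e,0x79}
query mem[0x02]=0x79, mem[0x0e]=0x9e, mem[0x1a]=0x4d

MEM[0x02,0x0e,0x1a] = 79 9e 4d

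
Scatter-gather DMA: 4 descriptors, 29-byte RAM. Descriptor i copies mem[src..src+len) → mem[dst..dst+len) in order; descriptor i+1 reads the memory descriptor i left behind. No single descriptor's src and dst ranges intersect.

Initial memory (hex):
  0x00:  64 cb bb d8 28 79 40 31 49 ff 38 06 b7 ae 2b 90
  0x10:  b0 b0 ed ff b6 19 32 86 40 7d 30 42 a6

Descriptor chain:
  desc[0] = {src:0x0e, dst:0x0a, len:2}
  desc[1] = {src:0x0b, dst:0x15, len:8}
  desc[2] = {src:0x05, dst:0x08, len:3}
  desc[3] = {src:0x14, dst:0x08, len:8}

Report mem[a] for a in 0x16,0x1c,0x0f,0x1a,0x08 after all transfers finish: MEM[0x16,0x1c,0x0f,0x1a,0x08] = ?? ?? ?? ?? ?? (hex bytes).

MEM[0x16,0x1c,0x0f,0x1a,0x08] = b7 ed b0 b0 b6

  after D0: wrote 2B at 0x0a = 2b90
  after D1: wrote 8B at 0x15 = 90b7ae2b90b0b0ed
  after D2: wrote 3B at 0x08 = 794031
  after D3: wrote 8B at 0x08 = b690b7ae2b90b0b0
query mem[0x16]=0xb7, mem[0x1c]=0xed, mem[0x0f]=0xb0, mem[0x1a]=0xb0, mem[0x08]=0xb6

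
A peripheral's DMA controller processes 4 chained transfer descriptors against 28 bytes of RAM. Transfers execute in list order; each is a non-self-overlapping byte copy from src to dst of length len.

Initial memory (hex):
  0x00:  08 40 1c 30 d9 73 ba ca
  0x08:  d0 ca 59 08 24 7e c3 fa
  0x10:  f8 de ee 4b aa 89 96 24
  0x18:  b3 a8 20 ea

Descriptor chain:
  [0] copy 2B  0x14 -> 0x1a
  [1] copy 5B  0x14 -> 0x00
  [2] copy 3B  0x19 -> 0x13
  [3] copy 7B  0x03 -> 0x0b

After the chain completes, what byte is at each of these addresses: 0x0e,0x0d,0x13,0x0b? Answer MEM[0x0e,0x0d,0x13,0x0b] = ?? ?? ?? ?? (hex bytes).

#0 dst[0x1a+2] := {0xaa,0x89}
#1 dst[0x00+5] := {0xaa,0x89,0x96,0x24,0xb3}
#2 dst[0x13+3] := {0xa8,0xaa,0x89}
#3 dst[0x0b+7] := {0x24,0xb3,0x73,0xba,0xca,0xd0,0xca}
query mem[0x0e]=0xba, mem[0x0d]=0x73, mem[0x13]=0xa8, mem[0x0b]=0x24

MEM[0x0e,0x0d,0x13,0x0b] = ba 73 a8 24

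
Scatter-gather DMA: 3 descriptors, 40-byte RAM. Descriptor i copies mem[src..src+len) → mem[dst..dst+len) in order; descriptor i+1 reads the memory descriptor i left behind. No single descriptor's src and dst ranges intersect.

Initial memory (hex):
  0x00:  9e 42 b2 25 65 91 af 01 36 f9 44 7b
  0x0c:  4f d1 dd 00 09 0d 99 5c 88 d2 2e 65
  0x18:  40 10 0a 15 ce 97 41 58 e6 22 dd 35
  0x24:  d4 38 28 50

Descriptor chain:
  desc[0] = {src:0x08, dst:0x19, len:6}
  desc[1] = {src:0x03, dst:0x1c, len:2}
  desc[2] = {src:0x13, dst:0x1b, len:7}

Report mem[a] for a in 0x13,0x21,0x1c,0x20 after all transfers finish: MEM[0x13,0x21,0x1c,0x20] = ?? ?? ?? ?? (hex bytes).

MEM[0x13,0x21,0x1c,0x20] = 5c 36 88 40

#0 dst[0x19+6] := {0x36,0xf9,0x44,0x7b,0x4f,0xd1}
#1 dst[0x1c+2] := {0x25,0x65}
#2 dst[0x1b+7] := {0x5c,0x88,0xd2,0x2e,0x65,0x40,0x36}
query mem[0x13]=0x5c, mem[0x21]=0x36, mem[0x1c]=0x88, mem[0x20]=0x40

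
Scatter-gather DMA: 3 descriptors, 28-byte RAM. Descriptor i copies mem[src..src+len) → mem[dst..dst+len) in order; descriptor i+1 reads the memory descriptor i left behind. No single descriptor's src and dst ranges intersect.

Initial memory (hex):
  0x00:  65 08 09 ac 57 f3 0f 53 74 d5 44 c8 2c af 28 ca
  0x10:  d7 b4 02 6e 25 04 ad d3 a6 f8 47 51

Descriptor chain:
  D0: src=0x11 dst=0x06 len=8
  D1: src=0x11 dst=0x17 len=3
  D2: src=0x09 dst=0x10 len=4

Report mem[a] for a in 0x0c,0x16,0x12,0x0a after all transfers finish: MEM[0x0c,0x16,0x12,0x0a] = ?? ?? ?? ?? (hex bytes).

MEM[0x0c,0x16,0x12,0x0a] = d3 ad ad 04

[0] 0x11->0x06 len=8 : b4 02 6e 25 04 ad d3 a6
[1] 0x11->0x17 len=3 : b4 02 6e
[2] 0x09->0x10 len=4 : 25 04 ad d3
query mem[0x0c]=0xd3, mem[0x16]=0xad, mem[0x12]=0xad, mem[0x0a]=0x04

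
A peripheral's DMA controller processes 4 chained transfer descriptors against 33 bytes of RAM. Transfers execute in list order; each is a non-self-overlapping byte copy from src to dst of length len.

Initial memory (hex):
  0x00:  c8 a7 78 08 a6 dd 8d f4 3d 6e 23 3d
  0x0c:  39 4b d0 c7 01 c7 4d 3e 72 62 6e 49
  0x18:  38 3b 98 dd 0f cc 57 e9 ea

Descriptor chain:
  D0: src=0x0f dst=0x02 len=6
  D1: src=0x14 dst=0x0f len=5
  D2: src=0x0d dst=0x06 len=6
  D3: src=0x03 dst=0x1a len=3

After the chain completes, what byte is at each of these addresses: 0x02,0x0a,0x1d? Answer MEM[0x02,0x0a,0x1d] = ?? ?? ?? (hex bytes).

MEM[0x02,0x0a,0x1d] = c7 6e cc

  after D0: wrote 6B at 0x02 = c701c74d3e72
  after D1: wrote 5B at 0x0f = 72626e4938
  after D2: wrote 6B at 0x06 = 4bd072626e49
  after D3: wrote 3B at 0x1a = 01c74d
query mem[0x02]=0xc7, mem[0x0a]=0x6e, mem[0x1d]=0xcc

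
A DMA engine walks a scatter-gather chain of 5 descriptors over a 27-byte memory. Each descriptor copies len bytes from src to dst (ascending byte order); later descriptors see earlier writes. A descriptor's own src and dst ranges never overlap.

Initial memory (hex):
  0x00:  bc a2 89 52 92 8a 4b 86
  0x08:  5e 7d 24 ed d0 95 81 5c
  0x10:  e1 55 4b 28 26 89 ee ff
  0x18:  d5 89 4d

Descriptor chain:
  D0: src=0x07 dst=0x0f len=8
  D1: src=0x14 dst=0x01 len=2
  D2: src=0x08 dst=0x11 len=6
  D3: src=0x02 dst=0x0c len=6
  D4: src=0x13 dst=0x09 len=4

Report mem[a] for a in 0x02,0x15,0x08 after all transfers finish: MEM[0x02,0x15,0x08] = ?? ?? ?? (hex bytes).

MEM[0x02,0x15,0x08] = 95 d0 5e

  after D0: wrote 8B at 0x0f = 865e7d24edd09581
  after D1: wrote 2B at 0x01 = d095
  after D2: wrote 6B at 0x11 = 5e7d24edd095
  after D3: wrote 6B at 0x0c = 9552928a4b86
  after D4: wrote 4B at 0x09 = 24edd095
query mem[0x02]=0x95, mem[0x15]=0xd0, mem[0x08]=0x5e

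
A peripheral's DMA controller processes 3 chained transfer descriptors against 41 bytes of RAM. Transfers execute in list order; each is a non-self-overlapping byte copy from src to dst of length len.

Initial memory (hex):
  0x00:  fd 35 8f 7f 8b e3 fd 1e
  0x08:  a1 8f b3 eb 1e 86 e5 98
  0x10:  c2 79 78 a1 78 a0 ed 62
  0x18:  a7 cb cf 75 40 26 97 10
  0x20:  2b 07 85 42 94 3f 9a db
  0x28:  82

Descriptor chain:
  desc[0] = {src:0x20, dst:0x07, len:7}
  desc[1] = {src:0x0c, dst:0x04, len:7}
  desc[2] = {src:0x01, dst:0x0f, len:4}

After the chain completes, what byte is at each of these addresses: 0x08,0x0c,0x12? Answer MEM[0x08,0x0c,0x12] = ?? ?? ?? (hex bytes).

#0 dst[0x07+7] := {0x2b,0x07,0x85,0x42,0x94,0x3f,0x9a}
#1 dst[0x04+7] := {0x3f,0x9a,0xe5,0x98,0xc2,0x79,0x78}
#2 dst[0x0f+4] := {0x35,0x8f,0x7f,0x3f}
query mem[0x08]=0xc2, mem[0x0c]=0x3f, mem[0x12]=0x3f

MEM[0x08,0x0c,0x12] = c2 3f 3f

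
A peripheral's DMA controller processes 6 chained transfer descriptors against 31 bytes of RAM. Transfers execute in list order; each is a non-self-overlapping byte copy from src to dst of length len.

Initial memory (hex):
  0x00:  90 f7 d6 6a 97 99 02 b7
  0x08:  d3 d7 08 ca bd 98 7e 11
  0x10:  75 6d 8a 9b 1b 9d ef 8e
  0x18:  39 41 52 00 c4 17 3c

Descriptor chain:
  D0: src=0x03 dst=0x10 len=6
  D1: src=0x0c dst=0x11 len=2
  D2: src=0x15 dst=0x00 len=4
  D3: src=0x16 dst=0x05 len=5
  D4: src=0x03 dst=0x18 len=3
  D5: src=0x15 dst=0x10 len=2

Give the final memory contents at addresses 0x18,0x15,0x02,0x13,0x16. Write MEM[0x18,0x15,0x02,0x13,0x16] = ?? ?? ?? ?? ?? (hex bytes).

[0] 0x03->0x10 len=6 : 6a 97 99 02 b7 d3
[1] 0x0c->0x11 len=2 : bd 98
[2] 0x15->0x00 len=4 : d3 ef 8e 39
[3] 0x16->0x05 len=5 : ef 8e 39 41 52
[4] 0x03->0x18 len=3 : 39 97 ef
[5] 0x15->0x10 len=2 : d3 ef
query mem[0x18]=0x39, mem[0x15]=0xd3, mem[0x02]=0x8e, mem[0x13]=0x02, mem[0x16]=0xef

MEM[0x18,0x15,0x02,0x13,0x16] = 39 d3 8e 02 ef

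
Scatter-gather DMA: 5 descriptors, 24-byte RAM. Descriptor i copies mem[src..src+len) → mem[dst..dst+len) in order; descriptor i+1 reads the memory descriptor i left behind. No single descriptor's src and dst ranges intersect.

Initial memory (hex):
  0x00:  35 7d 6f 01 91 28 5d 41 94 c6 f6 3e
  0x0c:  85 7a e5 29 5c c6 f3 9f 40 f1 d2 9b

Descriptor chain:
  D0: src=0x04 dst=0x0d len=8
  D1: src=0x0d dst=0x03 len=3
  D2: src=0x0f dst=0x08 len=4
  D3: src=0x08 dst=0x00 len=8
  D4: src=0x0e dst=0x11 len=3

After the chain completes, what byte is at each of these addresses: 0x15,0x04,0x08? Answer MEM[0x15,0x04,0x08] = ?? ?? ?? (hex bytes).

[0] 0x04->0x0d len=8 : 91 28 5d 41 94 c6 f6 3e
[1] 0x0d->0x03 len=3 : 91 28 5d
[2] 0x0f->0x08 len=4 : 5d 41 94 c6
[3] 0x08->0x00 len=8 : 5d 41 94 c6 85 91 28 5d
[4] 0x0e->0x11 len=3 : 28 5d 41
query mem[0x15]=0xf1, mem[0x04]=0x85, mem[0x08]=0x5d

MEM[0x15,0x04,0x08] = f1 85 5d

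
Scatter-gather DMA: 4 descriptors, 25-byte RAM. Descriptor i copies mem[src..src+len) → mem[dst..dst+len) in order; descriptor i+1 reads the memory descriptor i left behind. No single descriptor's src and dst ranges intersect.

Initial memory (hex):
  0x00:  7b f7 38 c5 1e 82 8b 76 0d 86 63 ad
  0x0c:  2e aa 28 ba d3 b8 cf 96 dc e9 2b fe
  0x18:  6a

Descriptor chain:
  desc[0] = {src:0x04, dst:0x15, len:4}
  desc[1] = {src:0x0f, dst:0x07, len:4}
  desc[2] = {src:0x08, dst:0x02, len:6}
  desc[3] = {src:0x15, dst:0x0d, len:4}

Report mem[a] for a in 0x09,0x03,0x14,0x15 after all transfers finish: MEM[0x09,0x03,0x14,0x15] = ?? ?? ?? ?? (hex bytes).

  after D0: wrote 4B at 0x15 = 1e828b76
  after D1: wrote 4B at 0x07 = bad3b8cf
  after D2: wrote 6B at 0x02 = d3b8cfad2eaa
  after D3: wrote 4B at 0x0d = 1e828b76
query mem[0x09]=0xb8, mem[0x03]=0xb8, mem[0x14]=0xdc, mem[0x15]=0x1e

MEM[0x09,0x03,0x14,0x15] = b8 b8 dc 1e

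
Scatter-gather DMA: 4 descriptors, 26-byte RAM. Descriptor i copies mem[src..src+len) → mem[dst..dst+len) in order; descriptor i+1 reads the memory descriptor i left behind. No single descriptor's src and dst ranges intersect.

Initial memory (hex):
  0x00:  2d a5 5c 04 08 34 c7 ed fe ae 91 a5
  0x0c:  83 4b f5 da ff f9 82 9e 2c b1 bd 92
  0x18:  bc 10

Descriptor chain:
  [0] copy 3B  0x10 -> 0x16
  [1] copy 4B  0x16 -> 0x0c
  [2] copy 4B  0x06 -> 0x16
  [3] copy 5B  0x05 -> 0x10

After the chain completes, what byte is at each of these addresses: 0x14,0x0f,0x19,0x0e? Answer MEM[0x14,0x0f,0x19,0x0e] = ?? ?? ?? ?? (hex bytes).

MEM[0x14,0x0f,0x19,0x0e] = ae 10 ae 82

D0: mem[0x16..0x18] <- [ff f9 82]
D1: mem[0x0c..0x0f] <- [ff f9 82 10]
D2: mem[0x16..0x19] <- [c7 ed fe ae]
D3: mem[0x10..0x14] <- [34 c7 ed fe ae]
query mem[0x14]=0xae, mem[0x0f]=0x10, mem[0x19]=0xae, mem[0x0e]=0x82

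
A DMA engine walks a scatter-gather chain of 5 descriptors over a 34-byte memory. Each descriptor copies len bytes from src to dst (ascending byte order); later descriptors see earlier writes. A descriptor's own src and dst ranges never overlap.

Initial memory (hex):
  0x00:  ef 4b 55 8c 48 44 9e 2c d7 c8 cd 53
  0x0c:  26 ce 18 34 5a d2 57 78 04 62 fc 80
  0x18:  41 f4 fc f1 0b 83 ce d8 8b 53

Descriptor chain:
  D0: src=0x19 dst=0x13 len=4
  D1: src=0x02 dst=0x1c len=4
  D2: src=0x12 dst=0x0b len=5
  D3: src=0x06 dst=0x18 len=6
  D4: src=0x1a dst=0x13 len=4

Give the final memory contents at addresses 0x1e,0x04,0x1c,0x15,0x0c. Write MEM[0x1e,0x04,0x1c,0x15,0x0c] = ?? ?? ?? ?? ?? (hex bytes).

MEM[0x1e,0x04,0x1c,0x15,0x0c] = 48 48 cd cd f4

[0] 0x19->0x13 len=4 : f4 fc f1 0b
[1] 0x02->0x1c len=4 : 55 8c 48 44
[2] 0x12->0x0b len=5 : 57 f4 fc f1 0b
[3] 0x06->0x18 len=6 : 9e 2c d7 c8 cd 57
[4] 0x1a->0x13 len=4 : d7 c8 cd 57
query mem[0x1e]=0x48, mem[0x04]=0x48, mem[0x1c]=0xcd, mem[0x15]=0xcd, mem[0x0c]=0xf4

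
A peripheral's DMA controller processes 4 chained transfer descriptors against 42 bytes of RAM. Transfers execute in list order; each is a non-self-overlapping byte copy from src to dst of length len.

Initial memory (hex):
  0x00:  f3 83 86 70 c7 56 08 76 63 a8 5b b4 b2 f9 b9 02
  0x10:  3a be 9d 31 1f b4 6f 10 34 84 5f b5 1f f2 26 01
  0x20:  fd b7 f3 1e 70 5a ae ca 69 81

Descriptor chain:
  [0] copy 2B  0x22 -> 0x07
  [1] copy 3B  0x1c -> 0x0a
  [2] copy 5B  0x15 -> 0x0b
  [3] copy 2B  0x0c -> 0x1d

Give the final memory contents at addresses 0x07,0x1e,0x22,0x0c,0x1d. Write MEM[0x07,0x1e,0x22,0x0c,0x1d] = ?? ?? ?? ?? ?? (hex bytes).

MEM[0x07,0x1e,0x22,0x0c,0x1d] = f3 10 f3 6f 6f

D0: mem[0x07..0x08] <- [f3 1e]
D1: mem[0x0a..0x0c] <- [1f f2 26]
D2: mem[0x0b..0x0f] <- [b4 6f 10 34 84]
D3: mem[0x1d..0x1e] <- [6f 10]
query mem[0x07]=0xf3, mem[0x1e]=0x10, mem[0x22]=0xf3, mem[0x0c]=0x6f, mem[0x1d]=0x6f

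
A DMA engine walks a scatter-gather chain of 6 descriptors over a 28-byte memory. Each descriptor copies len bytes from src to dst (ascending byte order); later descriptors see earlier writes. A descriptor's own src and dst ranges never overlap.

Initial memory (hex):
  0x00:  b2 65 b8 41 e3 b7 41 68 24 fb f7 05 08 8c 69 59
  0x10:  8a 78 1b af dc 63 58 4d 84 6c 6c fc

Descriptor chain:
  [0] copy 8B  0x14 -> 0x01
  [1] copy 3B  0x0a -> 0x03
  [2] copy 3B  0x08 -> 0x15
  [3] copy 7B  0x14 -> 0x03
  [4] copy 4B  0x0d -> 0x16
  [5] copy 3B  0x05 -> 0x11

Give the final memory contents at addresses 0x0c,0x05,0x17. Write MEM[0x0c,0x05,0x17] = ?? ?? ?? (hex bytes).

MEM[0x0c,0x05,0x17] = 08 fb 69

[0] 0x14->0x01 len=8 : dc 63 58 4d 84 6c 6c fc
[1] 0x0a->0x03 len=3 : f7 05 08
[2] 0x08->0x15 len=3 : fc fb f7
[3] 0x14->0x03 len=7 : dc fc fb f7 84 6c 6c
[4] 0x0d->0x16 len=4 : 8c 69 59 8a
[5] 0x05->0x11 len=3 : fb f7 84
query mem[0x0c]=0x08, mem[0x05]=0xfb, mem[0x17]=0x69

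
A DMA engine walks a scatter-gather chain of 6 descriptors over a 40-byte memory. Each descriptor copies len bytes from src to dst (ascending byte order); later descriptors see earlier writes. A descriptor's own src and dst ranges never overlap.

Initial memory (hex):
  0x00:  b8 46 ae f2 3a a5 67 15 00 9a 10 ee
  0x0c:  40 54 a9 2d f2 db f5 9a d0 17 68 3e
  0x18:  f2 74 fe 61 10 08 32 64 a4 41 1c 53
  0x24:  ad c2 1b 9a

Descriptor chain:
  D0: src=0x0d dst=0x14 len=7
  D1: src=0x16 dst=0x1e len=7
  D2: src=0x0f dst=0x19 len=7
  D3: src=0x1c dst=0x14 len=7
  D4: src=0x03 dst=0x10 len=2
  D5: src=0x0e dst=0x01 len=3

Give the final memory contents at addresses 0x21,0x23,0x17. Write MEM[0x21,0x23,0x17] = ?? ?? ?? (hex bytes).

[0] 0x0d->0x14 len=7 : 54 a9 2d f2 db f5 9a
[1] 0x16->0x1e len=7 : 2d f2 db f5 9a 61 10
[2] 0x0f->0x19 len=7 : 2d f2 db f5 9a 54 a9
[3] 0x1c->0x14 len=7 : f5 9a 54 a9 db f5 9a
[4] 0x03->0x10 len=2 : f2 3a
[5] 0x0e->0x01 len=3 : a9 2d f2
query mem[0x21]=0xf5, mem[0x23]=0x61, mem[0x17]=0xa9

MEM[0x21,0x23,0x17] = f5 61 a9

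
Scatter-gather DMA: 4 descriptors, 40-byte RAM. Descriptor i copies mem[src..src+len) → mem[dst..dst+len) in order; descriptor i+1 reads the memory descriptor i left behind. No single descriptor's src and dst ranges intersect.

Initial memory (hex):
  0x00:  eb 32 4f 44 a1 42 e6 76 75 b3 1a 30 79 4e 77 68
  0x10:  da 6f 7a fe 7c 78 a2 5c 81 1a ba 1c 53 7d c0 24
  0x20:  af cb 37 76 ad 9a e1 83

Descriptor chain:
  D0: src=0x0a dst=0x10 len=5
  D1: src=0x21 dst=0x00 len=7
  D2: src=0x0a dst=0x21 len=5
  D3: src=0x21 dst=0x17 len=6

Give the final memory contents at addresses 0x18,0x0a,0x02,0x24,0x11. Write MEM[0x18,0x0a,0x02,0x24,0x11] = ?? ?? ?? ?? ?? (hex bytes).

MEM[0x18,0x0a,0x02,0x24,0x11] = 30 1a 76 4e 30

[0] 0x0a->0x10 len=5 : 1a 30 79 4e 77
[1] 0x21->0x00 len=7 : cb 37 76 ad 9a e1 83
[2] 0x0a->0x21 len=5 : 1a 30 79 4e 77
[3] 0x21->0x17 len=6 : 1a 30 79 4e 77 e1
query mem[0x18]=0x30, mem[0x0a]=0x1a, mem[0x02]=0x76, mem[0x24]=0x4e, mem[0x11]=0x30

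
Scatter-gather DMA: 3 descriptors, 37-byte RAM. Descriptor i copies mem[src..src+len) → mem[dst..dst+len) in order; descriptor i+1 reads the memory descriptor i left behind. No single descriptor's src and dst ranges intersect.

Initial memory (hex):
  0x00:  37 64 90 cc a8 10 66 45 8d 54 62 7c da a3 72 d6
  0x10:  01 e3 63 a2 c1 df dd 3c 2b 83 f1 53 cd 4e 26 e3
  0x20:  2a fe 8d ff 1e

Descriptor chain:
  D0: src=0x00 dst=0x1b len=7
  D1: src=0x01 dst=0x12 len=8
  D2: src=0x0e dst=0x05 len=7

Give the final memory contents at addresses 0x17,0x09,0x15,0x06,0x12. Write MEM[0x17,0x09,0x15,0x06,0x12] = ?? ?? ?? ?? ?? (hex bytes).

MEM[0x17,0x09,0x15,0x06,0x12] = 66 64 a8 d6 64

#0 dst[0x1b+7] := {0x37,0x64,0x90,0xcc,0xa8,0x10,0x66}
#1 dst[0x12+8] := {0x64,0x90,0xcc,0xa8,0x10,0x66,0x45,0x8d}
#2 dst[0x05+7] := {0x72,0xd6,0x01,0xe3,0x64,0x90,0xcc}
query mem[0x17]=0x66, mem[0x09]=0x64, mem[0x15]=0xa8, mem[0x06]=0xd6, mem[0x12]=0x64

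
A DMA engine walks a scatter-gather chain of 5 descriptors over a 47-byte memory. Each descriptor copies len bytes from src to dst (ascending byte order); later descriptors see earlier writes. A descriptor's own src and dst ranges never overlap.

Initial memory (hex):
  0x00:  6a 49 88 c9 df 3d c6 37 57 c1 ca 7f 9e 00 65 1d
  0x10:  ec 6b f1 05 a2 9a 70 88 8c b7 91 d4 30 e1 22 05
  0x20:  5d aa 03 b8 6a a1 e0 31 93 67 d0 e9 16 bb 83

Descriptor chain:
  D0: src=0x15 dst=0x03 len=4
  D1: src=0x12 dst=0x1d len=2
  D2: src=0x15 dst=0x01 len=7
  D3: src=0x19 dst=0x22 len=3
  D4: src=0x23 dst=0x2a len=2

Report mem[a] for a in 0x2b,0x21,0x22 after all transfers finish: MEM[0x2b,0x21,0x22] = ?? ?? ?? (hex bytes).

MEM[0x2b,0x21,0x22] = d4 aa b7

#0 dst[0x03+4] := {0x9a,0x70,0x88,0x8c}
#1 dst[0x1d+2] := {0xf1,0x05}
#2 dst[0x01+7] := {0x9a,0x70,0x88,0x8c,0xb7,0x91,0xd4}
#3 dst[0x22+3] := {0xb7,0x91,0xd4}
#4 dst[0x2a+2] := {0x91,0xd4}
query mem[0x2b]=0xd4, mem[0x21]=0xaa, mem[0x22]=0xb7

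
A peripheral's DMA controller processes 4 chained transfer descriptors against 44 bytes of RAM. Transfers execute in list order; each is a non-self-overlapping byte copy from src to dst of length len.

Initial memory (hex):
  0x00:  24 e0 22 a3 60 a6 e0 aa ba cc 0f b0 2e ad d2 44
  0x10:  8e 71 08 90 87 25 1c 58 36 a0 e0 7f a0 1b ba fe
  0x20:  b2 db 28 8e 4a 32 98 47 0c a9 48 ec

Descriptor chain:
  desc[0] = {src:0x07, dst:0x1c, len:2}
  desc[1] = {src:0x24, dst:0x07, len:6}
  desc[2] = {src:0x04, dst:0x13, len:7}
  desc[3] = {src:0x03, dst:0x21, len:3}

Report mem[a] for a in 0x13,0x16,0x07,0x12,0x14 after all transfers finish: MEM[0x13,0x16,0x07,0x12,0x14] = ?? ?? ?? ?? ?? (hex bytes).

MEM[0x13,0x16,0x07,0x12,0x14] = 60 4a 4a 08 a6

#0 dst[0x1c+2] := {0xaa,0xba}
#1 dst[0x07+6] := {0x4a,0x32,0x98,0x47,0x0c,0xa9}
#2 dst[0x13+7] := {0x60,0xa6,0xe0,0x4a,0x32,0x98,0x47}
#3 dst[0x21+3] := {0xa3,0x60,0xa6}
query mem[0x13]=0x60, mem[0x16]=0x4a, mem[0x07]=0x4a, mem[0x12]=0x08, mem[0x14]=0xa6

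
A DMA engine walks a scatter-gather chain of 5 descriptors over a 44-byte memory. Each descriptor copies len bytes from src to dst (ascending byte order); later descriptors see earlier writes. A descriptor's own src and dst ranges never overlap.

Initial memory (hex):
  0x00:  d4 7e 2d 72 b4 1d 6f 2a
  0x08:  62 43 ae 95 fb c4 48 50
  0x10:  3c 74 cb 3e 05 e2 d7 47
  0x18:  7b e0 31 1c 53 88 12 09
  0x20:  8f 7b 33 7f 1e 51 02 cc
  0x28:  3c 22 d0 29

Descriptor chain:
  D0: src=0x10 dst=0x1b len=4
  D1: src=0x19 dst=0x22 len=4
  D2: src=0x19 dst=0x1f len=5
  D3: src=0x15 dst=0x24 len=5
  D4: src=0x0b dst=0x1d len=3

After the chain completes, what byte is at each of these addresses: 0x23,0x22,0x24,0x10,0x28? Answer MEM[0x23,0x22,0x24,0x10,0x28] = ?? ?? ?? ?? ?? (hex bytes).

MEM[0x23,0x22,0x24,0x10,0x28] = cb 74 e2 3c e0

D0: mem[0x1b..0x1e] <- [3c 74 cb 3e]
D1: mem[0x22..0x25] <- [e0 31 3c 74]
D2: mem[0x1f..0x23] <- [e0 31 3c 74 cb]
D3: mem[0x24..0x28] <- [e2 d7 47 7b e0]
D4: mem[0x1d..0x1f] <- [95 fb c4]
query mem[0x23]=0xcb, mem[0x22]=0x74, mem[0x24]=0xe2, mem[0x10]=0x3c, mem[0x28]=0xe0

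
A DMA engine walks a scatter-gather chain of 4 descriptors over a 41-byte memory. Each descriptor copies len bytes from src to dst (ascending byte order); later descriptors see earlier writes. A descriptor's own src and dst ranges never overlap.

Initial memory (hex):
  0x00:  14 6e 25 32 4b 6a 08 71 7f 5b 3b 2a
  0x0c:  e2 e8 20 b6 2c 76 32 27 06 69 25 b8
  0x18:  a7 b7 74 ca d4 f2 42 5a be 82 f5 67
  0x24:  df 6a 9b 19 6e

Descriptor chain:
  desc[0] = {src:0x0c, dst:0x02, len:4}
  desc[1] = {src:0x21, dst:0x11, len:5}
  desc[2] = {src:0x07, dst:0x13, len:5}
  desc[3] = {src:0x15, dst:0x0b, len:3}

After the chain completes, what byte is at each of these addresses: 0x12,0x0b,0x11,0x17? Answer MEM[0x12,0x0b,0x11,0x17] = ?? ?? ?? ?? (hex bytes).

MEM[0x12,0x0b,0x11,0x17] = f5 5b 82 2a

[0] 0x0c->0x02 len=4 : e2 e8 20 b6
[1] 0x21->0x11 len=5 : 82 f5 67 df 6a
[2] 0x07->0x13 len=5 : 71 7f 5b 3b 2a
[3] 0x15->0x0b len=3 : 5b 3b 2a
query mem[0x12]=0xf5, mem[0x0b]=0x5b, mem[0x11]=0x82, mem[0x17]=0x2a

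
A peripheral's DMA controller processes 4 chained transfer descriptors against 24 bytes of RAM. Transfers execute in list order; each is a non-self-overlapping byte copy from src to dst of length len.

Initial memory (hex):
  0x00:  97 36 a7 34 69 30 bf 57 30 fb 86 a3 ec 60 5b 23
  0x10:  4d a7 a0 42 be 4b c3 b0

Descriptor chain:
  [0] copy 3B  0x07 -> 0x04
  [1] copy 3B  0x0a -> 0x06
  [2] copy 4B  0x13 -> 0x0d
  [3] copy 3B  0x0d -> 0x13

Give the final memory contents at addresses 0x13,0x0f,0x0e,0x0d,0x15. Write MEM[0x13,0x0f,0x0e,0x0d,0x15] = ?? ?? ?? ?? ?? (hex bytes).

MEM[0x13,0x0f,0x0e,0x0d,0x15] = 42 4b be 42 4b

  after D0: wrote 3B at 0x04 = 5730fb
  after D1: wrote 3B at 0x06 = 86a3ec
  after D2: wrote 4B at 0x0d = 42be4bc3
  after D3: wrote 3B at 0x13 = 42be4b
query mem[0x13]=0x42, mem[0x0f]=0x4b, mem[0x0e]=0xbe, mem[0x0d]=0x42, mem[0x15]=0x4b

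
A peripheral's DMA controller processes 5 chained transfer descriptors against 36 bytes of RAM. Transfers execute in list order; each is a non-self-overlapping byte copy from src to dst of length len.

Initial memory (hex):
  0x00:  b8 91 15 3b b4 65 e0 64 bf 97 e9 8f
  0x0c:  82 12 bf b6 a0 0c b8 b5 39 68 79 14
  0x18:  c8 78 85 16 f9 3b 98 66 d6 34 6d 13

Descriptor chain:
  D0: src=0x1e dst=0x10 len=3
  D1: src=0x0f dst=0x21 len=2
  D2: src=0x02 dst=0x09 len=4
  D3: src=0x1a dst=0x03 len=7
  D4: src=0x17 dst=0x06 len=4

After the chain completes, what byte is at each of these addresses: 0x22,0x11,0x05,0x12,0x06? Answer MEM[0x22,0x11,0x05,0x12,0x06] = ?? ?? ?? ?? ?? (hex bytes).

[0] 0x1e->0x10 len=3 : 98 66 d6
[1] 0x0f->0x21 len=2 : b6 98
[2] 0x02->0x09 len=4 : 15 3b b4 65
[3] 0x1a->0x03 len=7 : 85 16 f9 3b 98 66 d6
[4] 0x17->0x06 len=4 : 14 c8 78 85
query mem[0x22]=0x98, mem[0x11]=0x66, mem[0x05]=0xf9, mem[0x12]=0xd6, mem[0x06]=0x14

MEM[0x22,0x11,0x05,0x12,0x06] = 98 66 f9 d6 14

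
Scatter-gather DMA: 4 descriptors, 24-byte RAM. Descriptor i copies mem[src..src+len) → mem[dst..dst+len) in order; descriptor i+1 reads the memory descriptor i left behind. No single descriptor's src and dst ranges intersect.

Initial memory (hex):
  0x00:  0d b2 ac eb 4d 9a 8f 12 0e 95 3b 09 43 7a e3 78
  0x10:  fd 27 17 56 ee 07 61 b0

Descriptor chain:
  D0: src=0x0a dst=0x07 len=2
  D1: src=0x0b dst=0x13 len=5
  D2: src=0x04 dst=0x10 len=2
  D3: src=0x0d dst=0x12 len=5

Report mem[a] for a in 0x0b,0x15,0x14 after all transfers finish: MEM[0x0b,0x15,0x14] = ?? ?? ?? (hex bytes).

[0] 0x0a->0x07 len=2 : 3b 09
[1] 0x0b->0x13 len=5 : 09 43 7a e3 78
[2] 0x04->0x10 len=2 : 4d 9a
[3] 0x0d->0x12 len=5 : 7a e3 78 4d 9a
query mem[0x0b]=0x09, mem[0x15]=0x4d, mem[0x14]=0x78

MEM[0x0b,0x15,0x14] = 09 4d 78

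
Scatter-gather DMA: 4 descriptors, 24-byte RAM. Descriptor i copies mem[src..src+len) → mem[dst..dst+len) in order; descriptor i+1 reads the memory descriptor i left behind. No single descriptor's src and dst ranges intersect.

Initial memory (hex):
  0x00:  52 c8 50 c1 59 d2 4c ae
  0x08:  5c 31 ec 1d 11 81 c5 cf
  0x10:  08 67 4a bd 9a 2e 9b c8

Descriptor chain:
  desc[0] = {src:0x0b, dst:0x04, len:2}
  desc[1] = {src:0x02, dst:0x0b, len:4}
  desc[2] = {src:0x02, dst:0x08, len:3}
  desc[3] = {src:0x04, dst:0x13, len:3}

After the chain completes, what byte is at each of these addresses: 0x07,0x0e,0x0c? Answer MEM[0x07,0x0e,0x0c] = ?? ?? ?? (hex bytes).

[0] 0x0b->0x04 len=2 : 1d 11
[1] 0x02->0x0b len=4 : 50 c1 1d 11
[2] 0x02->0x08 len=3 : 50 c1 1d
[3] 0x04->0x13 len=3 : 1d 11 4c
query mem[0x07]=0xae, mem[0x0e]=0x11, mem[0x0c]=0xc1

MEM[0x07,0x0e,0x0c] = ae 11 c1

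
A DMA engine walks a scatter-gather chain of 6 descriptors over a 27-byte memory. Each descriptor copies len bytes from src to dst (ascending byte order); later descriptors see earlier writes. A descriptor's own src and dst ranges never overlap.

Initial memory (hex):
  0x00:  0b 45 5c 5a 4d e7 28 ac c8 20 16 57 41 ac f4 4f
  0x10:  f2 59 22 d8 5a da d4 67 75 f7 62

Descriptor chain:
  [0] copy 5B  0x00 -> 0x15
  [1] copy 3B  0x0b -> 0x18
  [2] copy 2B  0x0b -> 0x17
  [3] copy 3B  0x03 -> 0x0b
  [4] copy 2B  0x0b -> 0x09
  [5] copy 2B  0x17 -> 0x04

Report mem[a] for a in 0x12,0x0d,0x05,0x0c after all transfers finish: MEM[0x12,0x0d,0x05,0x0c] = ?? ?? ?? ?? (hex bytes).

#0 dst[0x15+5] := {0x0b,0x45,0x5c,0x5a,0x4d}
#1 dst[0x18+3] := {0x57,0x41,0xac}
#2 dst[0x17+2] := {0x57,0x41}
#3 dst[0x0b+3] := {0x5a,0x4d,0xe7}
#4 dst[0x09+2] := {0x5a,0x4d}
#5 dst[0x04+2] := {0x57,0x41}
query mem[0x12]=0x22, mem[0x0d]=0xe7, mem[0x05]=0x41, mem[0x0c]=0x4d

MEM[0x12,0x0d,0x05,0x0c] = 22 e7 41 4d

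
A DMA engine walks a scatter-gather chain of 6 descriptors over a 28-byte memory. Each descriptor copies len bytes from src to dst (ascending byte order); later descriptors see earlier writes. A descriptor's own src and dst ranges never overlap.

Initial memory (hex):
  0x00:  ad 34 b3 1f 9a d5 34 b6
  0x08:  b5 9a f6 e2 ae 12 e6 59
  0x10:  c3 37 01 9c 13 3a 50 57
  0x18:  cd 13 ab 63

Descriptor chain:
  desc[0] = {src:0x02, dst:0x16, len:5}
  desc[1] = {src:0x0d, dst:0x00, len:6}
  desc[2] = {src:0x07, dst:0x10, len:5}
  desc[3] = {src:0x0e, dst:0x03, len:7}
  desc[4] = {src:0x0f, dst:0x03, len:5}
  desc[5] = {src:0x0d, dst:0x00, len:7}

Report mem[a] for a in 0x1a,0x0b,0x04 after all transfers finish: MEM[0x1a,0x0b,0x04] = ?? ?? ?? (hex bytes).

D0: mem[0x16..0x1a] <- [b3 1f 9a d5 34]
D1: mem[0x00..0x05] <- [12 e6 59 c3 37 01]
D2: mem[0x10..0x14] <- [b6 b5 9a f6 e2]
D3: mem[0x03..0x09] <- [e6 59 b6 b5 9a f6 e2]
D4: mem[0x03..0x07] <- [59 b6 b5 9a f6]
D5: mem[0x00..0x06] <- [12 e6 59 b6 b5 9a f6]
query mem[0x1a]=0x34, mem[0x0b]=0xe2, mem[0x04]=0xb5

MEM[0x1a,0x0b,0x04] = 34 e2 b5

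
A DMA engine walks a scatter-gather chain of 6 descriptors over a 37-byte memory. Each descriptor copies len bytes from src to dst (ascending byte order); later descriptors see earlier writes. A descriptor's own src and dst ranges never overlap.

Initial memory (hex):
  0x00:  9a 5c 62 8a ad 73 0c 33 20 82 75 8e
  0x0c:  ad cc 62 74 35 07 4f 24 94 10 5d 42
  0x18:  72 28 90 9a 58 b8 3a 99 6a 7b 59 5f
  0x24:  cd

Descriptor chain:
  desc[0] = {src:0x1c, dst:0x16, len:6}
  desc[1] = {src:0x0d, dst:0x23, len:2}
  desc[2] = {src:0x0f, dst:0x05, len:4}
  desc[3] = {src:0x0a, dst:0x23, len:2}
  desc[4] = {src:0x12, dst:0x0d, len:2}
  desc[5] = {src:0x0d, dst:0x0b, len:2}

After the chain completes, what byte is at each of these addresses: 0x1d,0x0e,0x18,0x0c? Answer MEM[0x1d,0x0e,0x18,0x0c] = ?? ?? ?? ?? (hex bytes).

D0: mem[0x16..0x1b] <- [58 b8 3a 99 6a 7b]
D1: mem[0x23..0x24] <- [cc 62]
D2: mem[0x05..0x08] <- [74 35 07 4f]
D3: mem[0x23..0x24] <- [75 8e]
D4: mem[0x0d..0x0e] <- [4f 24]
D5: mem[0x0b..0x0c] <- [4f 24]
query mem[0x1d]=0xb8, mem[0x0e]=0x24, mem[0x18]=0x3a, mem[0x0c]=0x24

MEM[0x1d,0x0e,0x18,0x0c] = b8 24 3a 24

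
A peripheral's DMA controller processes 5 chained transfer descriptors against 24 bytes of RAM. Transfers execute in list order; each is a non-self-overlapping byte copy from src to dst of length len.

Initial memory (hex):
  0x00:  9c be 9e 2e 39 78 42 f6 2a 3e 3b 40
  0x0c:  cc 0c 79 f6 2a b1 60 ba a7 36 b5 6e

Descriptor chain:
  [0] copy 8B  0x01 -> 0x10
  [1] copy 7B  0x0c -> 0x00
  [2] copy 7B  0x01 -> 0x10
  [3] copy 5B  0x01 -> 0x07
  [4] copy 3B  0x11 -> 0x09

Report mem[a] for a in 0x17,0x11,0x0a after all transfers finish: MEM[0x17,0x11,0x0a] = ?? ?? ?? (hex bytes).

[0] 0x01->0x10 len=8 : be 9e 2e 39 78 42 f6 2a
[1] 0x0c->0x00 len=7 : cc 0c 79 f6 be 9e 2e
[2] 0x01->0x10 len=7 : 0c 79 f6 be 9e 2e f6
[3] 0x01->0x07 len=5 : 0c 79 f6 be 9e
[4] 0x11->0x09 len=3 : 79 f6 be
query mem[0x17]=0x2a, mem[0x11]=0x79, mem[0x0a]=0xf6

MEM[0x17,0x11,0x0a] = 2a 79 f6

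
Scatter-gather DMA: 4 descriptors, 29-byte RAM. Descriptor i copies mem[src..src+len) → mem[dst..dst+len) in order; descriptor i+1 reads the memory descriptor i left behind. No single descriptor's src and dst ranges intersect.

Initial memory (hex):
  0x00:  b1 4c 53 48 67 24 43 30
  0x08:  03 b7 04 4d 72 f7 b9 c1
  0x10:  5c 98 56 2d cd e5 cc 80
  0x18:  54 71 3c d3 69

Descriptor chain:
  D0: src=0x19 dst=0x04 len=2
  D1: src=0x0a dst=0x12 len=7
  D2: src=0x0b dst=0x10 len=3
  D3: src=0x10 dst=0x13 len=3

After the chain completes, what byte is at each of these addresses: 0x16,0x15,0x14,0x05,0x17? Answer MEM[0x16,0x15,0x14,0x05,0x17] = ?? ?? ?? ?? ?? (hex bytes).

  after D0: wrote 2B at 0x04 = 713c
  after D1: wrote 7B at 0x12 = 044d72f7b9c15c
  after D2: wrote 3B at 0x10 = 4d72f7
  after D3: wrote 3B at 0x13 = 4d72f7
query mem[0x16]=0xb9, mem[0x15]=0xf7, mem[0x14]=0x72, mem[0x05]=0x3c, mem[0x17]=0xc1

MEM[0x16,0x15,0x14,0x05,0x17] = b9 f7 72 3c c1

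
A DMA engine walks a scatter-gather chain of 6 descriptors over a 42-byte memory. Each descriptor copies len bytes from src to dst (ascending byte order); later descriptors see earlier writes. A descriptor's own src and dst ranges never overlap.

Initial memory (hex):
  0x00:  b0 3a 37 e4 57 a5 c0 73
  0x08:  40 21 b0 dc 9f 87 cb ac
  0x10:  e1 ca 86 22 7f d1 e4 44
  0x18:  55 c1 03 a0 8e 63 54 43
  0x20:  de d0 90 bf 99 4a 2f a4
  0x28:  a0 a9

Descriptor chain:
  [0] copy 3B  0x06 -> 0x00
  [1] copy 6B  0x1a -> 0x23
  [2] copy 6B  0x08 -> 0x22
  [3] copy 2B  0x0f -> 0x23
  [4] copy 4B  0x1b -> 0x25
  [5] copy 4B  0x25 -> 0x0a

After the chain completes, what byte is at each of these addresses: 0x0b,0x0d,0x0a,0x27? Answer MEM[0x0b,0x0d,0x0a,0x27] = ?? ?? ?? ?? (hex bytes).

MEM[0x0b,0x0d,0x0a,0x27] = 8e 54 a0 63

  after D0: wrote 3B at 0x00 = c07340
  after D1: wrote 6B at 0x23 = 03a08e635443
  after D2: wrote 6B at 0x22 = 4021b0dc9f87
  after D3: wrote 2B at 0x23 = ace1
  after D4: wrote 4B at 0x25 = a08e6354
  after D5: wrote 4B at 0x0a = a08e6354
query mem[0x0b]=0x8e, mem[0x0d]=0x54, mem[0x0a]=0xa0, mem[0x27]=0x63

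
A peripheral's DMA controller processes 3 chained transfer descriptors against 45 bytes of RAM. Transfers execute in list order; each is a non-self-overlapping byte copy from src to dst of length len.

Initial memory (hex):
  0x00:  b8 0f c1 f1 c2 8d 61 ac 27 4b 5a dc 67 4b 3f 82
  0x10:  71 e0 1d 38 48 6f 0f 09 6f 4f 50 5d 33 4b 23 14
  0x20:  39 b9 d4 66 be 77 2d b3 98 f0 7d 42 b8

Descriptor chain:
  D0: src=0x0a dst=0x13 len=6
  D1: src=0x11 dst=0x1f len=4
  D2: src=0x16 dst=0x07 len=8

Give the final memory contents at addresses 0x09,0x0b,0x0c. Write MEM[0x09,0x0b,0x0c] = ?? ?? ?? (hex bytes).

[0] 0x0a->0x13 len=6 : 5a dc 67 4b 3f 82
[1] 0x11->0x1f len=4 : e0 1d 5a dc
[2] 0x16->0x07 len=8 : 4b 3f 82 4f 50 5d 33 4b
query mem[0x09]=0x82, mem[0x0b]=0x50, mem[0x0c]=0x5d

MEM[0x09,0x0b,0x0c] = 82 50 5d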